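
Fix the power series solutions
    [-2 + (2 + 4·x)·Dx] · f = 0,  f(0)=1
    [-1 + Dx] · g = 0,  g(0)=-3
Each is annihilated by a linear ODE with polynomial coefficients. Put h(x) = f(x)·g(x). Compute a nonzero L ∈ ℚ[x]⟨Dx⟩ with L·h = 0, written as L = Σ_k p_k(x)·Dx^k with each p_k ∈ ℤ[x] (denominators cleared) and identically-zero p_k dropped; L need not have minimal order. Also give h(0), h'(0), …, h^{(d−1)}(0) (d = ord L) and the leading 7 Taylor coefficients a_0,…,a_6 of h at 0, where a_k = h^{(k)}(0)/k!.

f: a_k = 1, 1, -1/2, 1/2, -5/8, 7/8, -21/16, …
g: a_k = -3, -3, -3/2, -1/2, -1/8, -1/40, -1/240, …
L₀ := L_f ⊗_s L_g (sym. prod.), ord ≤ 1.
L = (-2 - 2·x) + (1 + 2·x)·Dx  (order 1).
h: a_k = -3, -6, -3, -2, 1/2, -7/5, 61/30, …
ICs: h(0) = -3.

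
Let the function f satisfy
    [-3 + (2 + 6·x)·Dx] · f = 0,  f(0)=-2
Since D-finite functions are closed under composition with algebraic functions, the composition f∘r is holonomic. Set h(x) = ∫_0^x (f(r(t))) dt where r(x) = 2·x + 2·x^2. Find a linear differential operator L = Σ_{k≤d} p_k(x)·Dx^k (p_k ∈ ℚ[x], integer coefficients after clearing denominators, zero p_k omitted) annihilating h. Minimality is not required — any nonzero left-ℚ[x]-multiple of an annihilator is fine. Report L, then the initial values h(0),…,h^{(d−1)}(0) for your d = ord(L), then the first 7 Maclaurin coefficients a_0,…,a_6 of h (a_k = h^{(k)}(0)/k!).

f: a_k = -2, -3, 9/4, -27/8, 405/64, -1701/128, 15309/512, …
Substitute x→r, Dx→(1/r')Dx; clear ⇒ L₀.
Integrate: L := L₀·Dx.
L = (-3 - 6·x)·Dx + (1 + 6·x + 6·x^2)·Dx^2  (order 2).
h: a_k = 0, -2, -3, 1, -9/4, 117/20, -135/8, …
ICs: h(0) = 0, h′(0) = -2.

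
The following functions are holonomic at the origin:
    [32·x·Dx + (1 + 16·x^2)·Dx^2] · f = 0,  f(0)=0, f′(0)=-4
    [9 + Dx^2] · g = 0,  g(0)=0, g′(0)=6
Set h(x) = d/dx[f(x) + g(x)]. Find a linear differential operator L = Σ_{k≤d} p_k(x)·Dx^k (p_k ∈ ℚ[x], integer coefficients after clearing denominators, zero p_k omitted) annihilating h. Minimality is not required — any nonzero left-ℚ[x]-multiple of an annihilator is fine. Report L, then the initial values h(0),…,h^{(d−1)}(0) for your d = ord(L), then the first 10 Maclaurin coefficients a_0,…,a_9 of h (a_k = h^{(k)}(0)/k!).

f: a_k = 0, -4, 0, 64/3, 0, -1024/5, 0, 16384/7, 0, -262144/9, …
g: a_k = 0, 6, 0, -9, 0, 81/20, 0, -243/280, 0, 243/2240, …
Sum ⇒ L₀ = lclm(L_f,L_g) in ℚ(x)⟨Dx⟩.
Derive L from L₀ (diff closure).
L = (-52704·x + 967680·x^3 + 663552·x^5) + (-207 + 13104·x^2 + 283392·x^4 + 331776·x^6)·Dx + (-5856·x + 107520·x^3 + 73728·x^5)·Dx^2 + (-23 + 1456·x^2 + 31488·x^4 + 36864·x^6)·Dx^3  (order 3).
h: a_k = 2, 0, 37, 0, -4015/4, 0, 655117/40, 0, -587200373/2240, 0, …
ICs: h(0) = 2, h′(0) = 0, h′′(0) = 74.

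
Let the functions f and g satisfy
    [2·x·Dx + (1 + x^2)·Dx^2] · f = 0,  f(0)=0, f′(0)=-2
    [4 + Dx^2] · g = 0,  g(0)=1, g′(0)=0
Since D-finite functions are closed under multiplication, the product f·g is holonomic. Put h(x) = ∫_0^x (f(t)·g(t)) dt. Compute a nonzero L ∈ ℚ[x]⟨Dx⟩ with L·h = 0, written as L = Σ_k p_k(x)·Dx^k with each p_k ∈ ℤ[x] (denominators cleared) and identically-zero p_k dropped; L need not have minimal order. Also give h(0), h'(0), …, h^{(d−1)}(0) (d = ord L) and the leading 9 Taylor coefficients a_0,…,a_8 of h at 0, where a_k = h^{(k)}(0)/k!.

f: a_k = 0, -2, 0, 2/3, 0, -2/5, 0, 2/7, 0, …
g: a_k = 1, 0, -2, 0, 2/3, 0, -4/45, 0, 2/315, …
Sym-product of L_f,L_g gives L₀ (≤ ord 4).
h=∫₀ˣh₀: take L = L₀·Dx.
L = (160 + 464·x^2 + 464·x^4 + 256·x^6 + 64·x^8)·Dx + (96·x + 224·x^3 + 192·x^5 + 64·x^7)·Dx^2 + (60 + 188·x^2 + 216·x^4 + 128·x^6 + 32·x^8)·Dx^3 + (24·x + 56·x^3 + 48·x^5 + 16·x^7)·Dx^4 + (5 + 18·x^2 + 25·x^4 + 16·x^6 + 4·x^8)·Dx^5  (order 5).
h: a_k = 0, 0, -1, 0, 7/6, 0, -23/45, 0, 269/1260, …
ICs: h(0) = 0, h′(0) = 0, h′′(0) = -2, h′′′(0) = 0, h′′′′(0) = 28.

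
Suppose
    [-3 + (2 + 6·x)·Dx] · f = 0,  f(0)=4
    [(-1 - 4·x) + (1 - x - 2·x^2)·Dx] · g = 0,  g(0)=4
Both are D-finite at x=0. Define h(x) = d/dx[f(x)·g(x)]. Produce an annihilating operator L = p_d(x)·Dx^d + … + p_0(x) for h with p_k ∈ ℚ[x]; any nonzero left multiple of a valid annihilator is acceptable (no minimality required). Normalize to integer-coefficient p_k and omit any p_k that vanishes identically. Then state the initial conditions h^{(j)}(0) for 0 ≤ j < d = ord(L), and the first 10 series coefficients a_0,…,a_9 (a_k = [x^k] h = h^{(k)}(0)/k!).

L = (27 + 282·x + 663·x^2 + 660·x^3 + 540·x^4) + (-10 - 42·x - 30·x^2 + 98·x^3 + 312·x^4 + 216·x^5)·Dx  (order 1).
h: a_k = 40, 108, 483, 1747/2, 51735/16, 162093/32, 2420495/128, 6175875/256, 436998015/4096, 747436105/8192, …
ICs: h(0) = 40.

f: a_k = 4, 6, -9/2, 27/4, -405/32, 1701/64, -15309/256, 72171/512, -2814669/8192, 14073345/16384, …
g: a_k = 4, 4, 12, 20, 44, 84, 172, 340, 684, 1364, …
Sym-product of L_f,L_g gives L₀ (≤ ord 1).
Derive L from L₀ (diff closure).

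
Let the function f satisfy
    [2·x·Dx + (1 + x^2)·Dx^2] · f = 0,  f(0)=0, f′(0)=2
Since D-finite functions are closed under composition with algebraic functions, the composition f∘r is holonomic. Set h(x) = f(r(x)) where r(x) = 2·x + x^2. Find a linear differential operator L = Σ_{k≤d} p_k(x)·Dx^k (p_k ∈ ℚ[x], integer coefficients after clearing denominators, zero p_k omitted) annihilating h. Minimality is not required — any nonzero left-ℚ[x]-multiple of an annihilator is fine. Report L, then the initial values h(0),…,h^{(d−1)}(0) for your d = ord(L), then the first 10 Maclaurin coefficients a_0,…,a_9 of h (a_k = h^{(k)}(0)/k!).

L = (-1 + 8·x + 16·x^2 + 12·x^3 + 3·x^4)·Dx + (1 + x + 4·x^2 + 8·x^3 + 5·x^4 + x^5)·Dx^2  (order 2).
h: a_k = 0, 4, 2, -16/3, -8, 44/5, 94/3, -32/7, -112, -668/9, …
ICs: h(0) = 0, h′(0) = 4.

f: a_k = 0, 2, 0, -2/3, 0, 2/5, 0, -2/7, 0, 2/9, …
h₀=f(r): pull back L_f along r ⇒ L₀.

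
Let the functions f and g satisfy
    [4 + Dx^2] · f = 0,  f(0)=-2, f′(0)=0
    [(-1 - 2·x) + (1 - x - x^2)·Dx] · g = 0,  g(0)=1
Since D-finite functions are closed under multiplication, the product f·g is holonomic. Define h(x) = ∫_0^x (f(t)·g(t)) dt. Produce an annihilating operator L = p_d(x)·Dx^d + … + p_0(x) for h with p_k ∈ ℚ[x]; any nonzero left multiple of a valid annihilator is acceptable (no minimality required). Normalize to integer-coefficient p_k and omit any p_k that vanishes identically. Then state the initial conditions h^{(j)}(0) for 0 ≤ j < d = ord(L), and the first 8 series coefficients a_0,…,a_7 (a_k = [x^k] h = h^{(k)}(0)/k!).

L = (-2 + 4·x + 4·x^2)·Dx + (2 + 4·x)·Dx^2 + (-1 + x + x^2)·Dx^3  (order 3).
h: a_k = 0, -2, -1, 0, -1/2, -2/3, -8/9, -382/315, …
ICs: h(0) = 0, h′(0) = -2, h′′(0) = -2.

f: a_k = -2, 0, 4, 0, -4/3, 0, 8/45, 0, …
g: a_k = 1, 1, 2, 3, 5, 8, 13, 21, …
Product ⇒ symmetric product L₀, ord ≤ 2.
∫: right-multiply L₀ by Dx.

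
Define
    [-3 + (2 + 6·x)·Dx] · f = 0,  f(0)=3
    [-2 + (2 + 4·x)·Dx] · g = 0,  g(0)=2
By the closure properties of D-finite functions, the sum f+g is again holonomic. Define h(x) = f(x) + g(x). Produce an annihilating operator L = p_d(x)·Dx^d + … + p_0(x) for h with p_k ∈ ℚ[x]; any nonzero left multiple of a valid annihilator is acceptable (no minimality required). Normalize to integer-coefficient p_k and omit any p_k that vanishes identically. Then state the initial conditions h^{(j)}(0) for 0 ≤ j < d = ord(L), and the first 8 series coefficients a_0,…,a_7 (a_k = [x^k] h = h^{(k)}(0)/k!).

f: a_k = 3, 9/2, -27/8, 81/16, -1215/128, 5103/256, -45927/1024, 216513/2048, …
g: a_k = 2, 2, -1, 1, -5/4, 7/4, -21/8, 33/8, …
h₀=f+g: left-lcm gives L₀, ord ≤ 2.
L = -3 + (5 + 12·x)·Dx + (2 + 10·x + 12·x^2)·Dx^2  (order 2).
h: a_k = 5, 13/2, -35/8, 97/16, -1375/128, 5551/256, -48615/1024, 224961/2048, …
ICs: h(0) = 5, h′(0) = 13/2.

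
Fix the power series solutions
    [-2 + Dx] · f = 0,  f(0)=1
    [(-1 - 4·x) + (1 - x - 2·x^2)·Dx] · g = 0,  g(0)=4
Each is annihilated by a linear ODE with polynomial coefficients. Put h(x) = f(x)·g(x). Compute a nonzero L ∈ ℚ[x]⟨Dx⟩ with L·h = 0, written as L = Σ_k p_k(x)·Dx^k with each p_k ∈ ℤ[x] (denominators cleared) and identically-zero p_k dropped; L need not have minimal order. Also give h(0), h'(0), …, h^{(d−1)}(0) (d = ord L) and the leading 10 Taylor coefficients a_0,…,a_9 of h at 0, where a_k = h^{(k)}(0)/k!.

L = (3 + 2·x - 4·x^2) + (-1 + x + 2·x^2)·Dx  (order 1).
h: a_k = 4, 12, 28, 172/3, 116, 3476/15, 20884/45, 32468/35, 584596/315, 1503028/405, …
ICs: h(0) = 4.

f: a_k = 1, 2, 2, 4/3, 2/3, 4/15, 4/45, 8/315, 2/315, 4/2835, …
g: a_k = 4, 4, 12, 20, 44, 84, 172, 340, 684, 1364, …
L₀ := L_f ⊗_s L_g (sym. prod.), ord ≤ 1.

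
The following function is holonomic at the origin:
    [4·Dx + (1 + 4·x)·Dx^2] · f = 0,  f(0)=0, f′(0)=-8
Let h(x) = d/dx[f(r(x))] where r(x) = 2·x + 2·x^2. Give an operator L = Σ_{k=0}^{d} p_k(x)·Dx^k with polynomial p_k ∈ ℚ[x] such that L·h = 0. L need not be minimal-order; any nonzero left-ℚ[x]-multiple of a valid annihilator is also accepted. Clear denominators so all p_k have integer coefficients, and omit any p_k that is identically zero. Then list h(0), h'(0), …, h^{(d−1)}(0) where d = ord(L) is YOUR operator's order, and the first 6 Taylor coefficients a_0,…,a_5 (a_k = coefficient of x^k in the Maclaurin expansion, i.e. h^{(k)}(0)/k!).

f: a_k = 0, -8, 16, -128/3, 128, -2048/5, …
h₀=f(r): pull back L_f along r ⇒ L₀.
h=h₀': d/dx-closure on L₀ ⇒ L.
L = (6 + 16·x + 16·x^2) + (1 + 10·x + 24·x^2 + 16·x^3)·Dx  (order 1).
h: a_k = -16, 96, -640, 4352, -29696, 202752, …
ICs: h(0) = -16.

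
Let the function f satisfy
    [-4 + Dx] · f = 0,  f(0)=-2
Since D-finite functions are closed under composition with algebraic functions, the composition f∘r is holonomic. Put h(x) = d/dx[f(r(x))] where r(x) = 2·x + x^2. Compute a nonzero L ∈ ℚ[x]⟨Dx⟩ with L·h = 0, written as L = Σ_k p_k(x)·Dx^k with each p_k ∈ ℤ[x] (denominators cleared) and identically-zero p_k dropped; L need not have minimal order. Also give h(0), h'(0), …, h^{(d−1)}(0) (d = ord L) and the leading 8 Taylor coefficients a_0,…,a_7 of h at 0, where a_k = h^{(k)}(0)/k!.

f: a_k = -2, -8, -16, -64/3, -64/3, -256/15, -512/45, -2048/315, …
Change of var in L_f (x↦r) gives L₀.
Differentiate: ansatz ord ≤ ord L₀ ⇒ L.
L = (9 + 16·x + 8·x^2) + (-1 - x)·Dx  (order 1).
h: a_k = -16, -144, -704, -7360/3, -6784, -236416/15, -1434112/45, -6030848/105, …
ICs: h(0) = -16.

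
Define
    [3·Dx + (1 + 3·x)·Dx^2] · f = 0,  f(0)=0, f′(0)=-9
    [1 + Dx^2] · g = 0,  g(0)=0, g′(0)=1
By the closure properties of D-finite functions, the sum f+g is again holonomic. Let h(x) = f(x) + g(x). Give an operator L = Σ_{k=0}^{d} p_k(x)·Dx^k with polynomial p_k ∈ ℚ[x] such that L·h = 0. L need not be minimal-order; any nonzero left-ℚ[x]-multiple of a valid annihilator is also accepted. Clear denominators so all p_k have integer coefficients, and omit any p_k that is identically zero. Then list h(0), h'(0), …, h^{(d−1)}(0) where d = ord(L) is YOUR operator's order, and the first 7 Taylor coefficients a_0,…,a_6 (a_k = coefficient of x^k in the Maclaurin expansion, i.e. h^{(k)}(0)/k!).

f: a_k = 0, -9, 27/2, -27, 243/4, -729/5, 729/2, …
g: a_k = 0, 1, 0, -1/6, 0, 1/120, 0, …
Sum ⇒ L₀ = lclm(L_f,L_g) in ℚ(x)⟨Dx⟩.
L = (165 + 18·x + 27·x^2)·Dx + (19 + 63·x + 27·x^2 + 27·x^3)·Dx^2 + (165 + 18·x + 27·x^2)·Dx^3 + (19 + 63·x + 27·x^2 + 27·x^3)·Dx^4  (order 4).
h: a_k = 0, -8, 27/2, -163/6, 243/4, -3499/24, 729/2, …
ICs: h(0) = 0, h′(0) = -8, h′′(0) = 27, h′′′(0) = -163.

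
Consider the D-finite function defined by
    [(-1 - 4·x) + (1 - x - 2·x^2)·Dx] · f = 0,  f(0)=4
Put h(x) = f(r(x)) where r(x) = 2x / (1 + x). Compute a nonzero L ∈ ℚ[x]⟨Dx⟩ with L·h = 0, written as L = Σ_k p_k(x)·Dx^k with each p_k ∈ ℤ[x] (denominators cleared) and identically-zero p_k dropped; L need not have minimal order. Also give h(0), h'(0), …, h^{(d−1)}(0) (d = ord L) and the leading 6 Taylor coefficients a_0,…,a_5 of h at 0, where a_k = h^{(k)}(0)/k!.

f: a_k = 4, 4, 12, 20, 44, 84, …
Change of var in L_f (x↦r) gives L₀.
L = (2 + 18·x) + (-1 - x + 9·x^2 + 9·x^3)·Dx  (order 1).
h: a_k = 4, 8, 40, 72, 360, 648, …
ICs: h(0) = 4.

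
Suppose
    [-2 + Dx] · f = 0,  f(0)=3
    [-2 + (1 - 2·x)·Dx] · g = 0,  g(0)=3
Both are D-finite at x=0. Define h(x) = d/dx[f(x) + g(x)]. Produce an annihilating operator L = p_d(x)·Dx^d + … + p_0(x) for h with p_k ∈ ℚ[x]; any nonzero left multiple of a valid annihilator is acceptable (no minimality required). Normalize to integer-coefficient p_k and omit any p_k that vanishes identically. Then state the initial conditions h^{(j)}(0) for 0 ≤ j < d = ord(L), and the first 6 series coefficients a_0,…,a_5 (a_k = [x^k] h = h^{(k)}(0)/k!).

L = (16 + 16·x) + (-10 - 8·x + 8·x^2)·Dx + (1 - 4·x^2)·Dx^2  (order 2).
h: a_k = 12, 36, 84, 200, 484, 5768/5, …
ICs: h(0) = 12, h′(0) = 36.

f: a_k = 3, 6, 6, 4, 2, 4/5, …
g: a_k = 3, 6, 12, 24, 48, 96, …
f+g: L₀ = lclm(L_f,L_g), ord ≤ 1+1.
Derive L from L₀ (diff closure).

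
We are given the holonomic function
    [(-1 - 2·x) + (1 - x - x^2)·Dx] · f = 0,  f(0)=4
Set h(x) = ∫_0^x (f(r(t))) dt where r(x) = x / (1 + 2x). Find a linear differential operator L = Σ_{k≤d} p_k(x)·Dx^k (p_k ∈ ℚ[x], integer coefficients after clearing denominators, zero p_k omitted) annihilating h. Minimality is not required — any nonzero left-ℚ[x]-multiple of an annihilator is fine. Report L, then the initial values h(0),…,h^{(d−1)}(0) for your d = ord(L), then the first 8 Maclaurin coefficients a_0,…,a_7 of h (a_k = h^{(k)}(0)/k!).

f: a_k = 4, 4, 8, 12, 20, 32, 52, 84, …
Change of var in L_f (x↦r) gives L₀.
∫: right-multiply L₀ by Dx.
L = (-1 - 4·x)·Dx + (1 + 5·x + 7·x^2 + 2·x^3)·Dx^2  (order 2).
h: a_k = 0, 4, 2, 0, -1, 12/5, -16/3, 12, …
ICs: h(0) = 0, h′(0) = 4.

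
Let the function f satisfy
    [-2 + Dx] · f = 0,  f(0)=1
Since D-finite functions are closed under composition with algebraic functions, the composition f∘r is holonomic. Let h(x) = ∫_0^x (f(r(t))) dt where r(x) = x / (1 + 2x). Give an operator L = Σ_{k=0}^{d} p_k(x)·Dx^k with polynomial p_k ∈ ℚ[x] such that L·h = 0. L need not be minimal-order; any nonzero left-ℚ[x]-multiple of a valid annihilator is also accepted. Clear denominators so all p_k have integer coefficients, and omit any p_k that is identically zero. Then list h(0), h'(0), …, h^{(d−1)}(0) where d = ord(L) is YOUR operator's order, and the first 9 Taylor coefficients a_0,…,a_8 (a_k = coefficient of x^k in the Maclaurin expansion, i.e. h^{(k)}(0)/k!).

L = -2·Dx + (1 + 4·x + 4·x^2)·Dx^2  (order 2).
h: a_k = 0, 1, 1, -2/3, 1/3, 2/15, -38/45, 604/315, -1091/315, …
ICs: h(0) = 0, h′(0) = 1.

f: a_k = 1, 2, 2, 4/3, 2/3, 4/15, 4/45, 8/315, 2/315, …
f∘r: x↦r, Dx↦Dx/r' in L_f ⇒ L₀.
h=∫₀ˣh₀: take L = L₀·Dx.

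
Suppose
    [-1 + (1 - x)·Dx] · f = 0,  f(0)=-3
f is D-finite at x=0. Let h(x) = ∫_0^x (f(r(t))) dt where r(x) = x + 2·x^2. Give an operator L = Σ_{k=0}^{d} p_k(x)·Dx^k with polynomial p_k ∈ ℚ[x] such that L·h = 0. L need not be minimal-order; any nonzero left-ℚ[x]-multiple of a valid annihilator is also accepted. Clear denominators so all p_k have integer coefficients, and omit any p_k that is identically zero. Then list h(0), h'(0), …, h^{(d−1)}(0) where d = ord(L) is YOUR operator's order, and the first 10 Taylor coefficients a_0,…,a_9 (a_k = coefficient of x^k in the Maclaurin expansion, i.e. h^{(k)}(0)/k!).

L = (1 + 4·x)·Dx + (-1 + x + 2·x^2)·Dx^2  (order 2).
h: a_k = 0, -3, -3/2, -3, -15/4, -33/5, -21/2, -129/7, -255/8, -57, …
ICs: h(0) = 0, h′(0) = -3.

f: a_k = -3, -3, -3, -3, -3, -3, -3, -3, -3, -3, …
Substitute x→r, Dx→(1/r')Dx; clear ⇒ L₀.
∫: right-multiply L₀ by Dx.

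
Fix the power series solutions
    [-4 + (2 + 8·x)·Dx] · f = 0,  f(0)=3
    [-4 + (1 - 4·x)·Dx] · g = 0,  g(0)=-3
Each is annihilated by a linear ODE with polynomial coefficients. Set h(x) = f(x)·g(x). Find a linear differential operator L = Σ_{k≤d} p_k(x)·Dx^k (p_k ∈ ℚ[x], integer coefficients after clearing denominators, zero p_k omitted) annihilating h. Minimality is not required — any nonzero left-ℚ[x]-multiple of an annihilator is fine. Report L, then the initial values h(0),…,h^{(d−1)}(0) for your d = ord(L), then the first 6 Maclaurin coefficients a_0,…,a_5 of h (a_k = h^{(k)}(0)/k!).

f: a_k = 3, 6, -6, 12, -30, 84, …
g: a_k = -3, -12, -48, -192, -768, -3072, …
Sym-product of L_f,L_g gives L₀ (≤ ord 1).
L = (6 + 8·x) + (-1 + 16·x^2)·Dx  (order 1).
h: a_k = -9, -54, -198, -828, -3222, -13140, …
ICs: h(0) = -9.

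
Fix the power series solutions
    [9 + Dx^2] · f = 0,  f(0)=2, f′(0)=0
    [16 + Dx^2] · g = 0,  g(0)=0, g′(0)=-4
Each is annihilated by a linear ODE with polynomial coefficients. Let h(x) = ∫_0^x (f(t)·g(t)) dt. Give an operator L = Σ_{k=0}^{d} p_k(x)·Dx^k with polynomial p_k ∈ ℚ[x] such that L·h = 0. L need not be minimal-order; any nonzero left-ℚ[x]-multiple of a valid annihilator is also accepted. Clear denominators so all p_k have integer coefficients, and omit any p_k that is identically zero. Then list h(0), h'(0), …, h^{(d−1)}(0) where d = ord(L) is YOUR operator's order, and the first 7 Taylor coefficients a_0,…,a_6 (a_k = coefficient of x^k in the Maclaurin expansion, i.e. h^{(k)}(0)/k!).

L = 49·Dx + 50·Dx^3 + Dx^5  (order 5).
h: a_k = 0, 0, -4, 0, 43/3, 0, -2101/90, …
ICs: h(0) = 0, h′(0) = 0, h′′(0) = -8, h′′′(0) = 0, h′′′′(0) = 344.

f: a_k = 2, 0, -9, 0, 27/4, 0, -81/40, …
g: a_k = 0, -4, 0, 32/3, 0, -128/15, 0, …
L₀ := L_f ⊗_s L_g (sym. prod.), ord ≤ 4.
∫: right-multiply L₀ by Dx.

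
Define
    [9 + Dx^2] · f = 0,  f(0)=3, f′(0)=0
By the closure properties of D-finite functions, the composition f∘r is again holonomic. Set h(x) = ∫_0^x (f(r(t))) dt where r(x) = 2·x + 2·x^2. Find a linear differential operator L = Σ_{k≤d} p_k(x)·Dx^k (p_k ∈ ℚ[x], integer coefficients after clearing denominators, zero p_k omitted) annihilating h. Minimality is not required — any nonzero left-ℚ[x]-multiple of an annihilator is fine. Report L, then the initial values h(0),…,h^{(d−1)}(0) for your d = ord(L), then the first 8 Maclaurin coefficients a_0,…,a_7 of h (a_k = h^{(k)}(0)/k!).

L = (36 + 216·x + 432·x^2 + 288·x^3)·Dx - 2·Dx^2 + (1 + 2·x)·Dx^3  (order 3).
h: a_k = 0, 3, 0, -18, -27, 108/5, 108, 3888/35, …
ICs: h(0) = 0, h′(0) = 3, h′′(0) = 0.

f: a_k = 3, 0, -27/2, 0, 81/8, 0, -243/80, 0, …
h₀=f(r): pull back L_f along r ⇒ L₀.
h=∫h₀ ⇒ L = L₀·Dx.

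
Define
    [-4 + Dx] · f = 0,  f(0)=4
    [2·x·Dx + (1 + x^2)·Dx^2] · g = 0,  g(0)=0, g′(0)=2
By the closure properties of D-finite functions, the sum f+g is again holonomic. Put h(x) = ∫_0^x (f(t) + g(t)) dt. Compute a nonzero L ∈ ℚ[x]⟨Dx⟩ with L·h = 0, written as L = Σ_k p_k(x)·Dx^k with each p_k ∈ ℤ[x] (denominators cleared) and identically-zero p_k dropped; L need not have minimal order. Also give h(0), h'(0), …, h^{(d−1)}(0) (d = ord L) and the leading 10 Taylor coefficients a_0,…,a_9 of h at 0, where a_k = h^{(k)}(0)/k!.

L = (4 - 16·x - 12·x^2 - 16·x^3)·Dx^2 + (-9 - 13·x^2 - 8·x^4)·Dx^3 + (2 + x + 4·x^2 + x^3 + 2·x^4)·Dx^4  (order 4).
h: a_k = 0, 4, 9, 32/3, 21/2, 128/15, 259/45, 1024/315, 2003/1260, 2048/2835, …
ICs: h(0) = 0, h′(0) = 4, h′′(0) = 18, h′′′(0) = 64.

f: a_k = 4, 16, 32, 128/3, 128/3, 512/15, 1024/45, 4096/315, 2048/315, 8192/2835, …
g: a_k = 0, 2, 0, -2/3, 0, 2/5, 0, -2/7, 0, 2/9, …
L₀ := lclm(L_f,L_g); ord L₀ ≤ 1+2.
∫: right-multiply L₀ by Dx.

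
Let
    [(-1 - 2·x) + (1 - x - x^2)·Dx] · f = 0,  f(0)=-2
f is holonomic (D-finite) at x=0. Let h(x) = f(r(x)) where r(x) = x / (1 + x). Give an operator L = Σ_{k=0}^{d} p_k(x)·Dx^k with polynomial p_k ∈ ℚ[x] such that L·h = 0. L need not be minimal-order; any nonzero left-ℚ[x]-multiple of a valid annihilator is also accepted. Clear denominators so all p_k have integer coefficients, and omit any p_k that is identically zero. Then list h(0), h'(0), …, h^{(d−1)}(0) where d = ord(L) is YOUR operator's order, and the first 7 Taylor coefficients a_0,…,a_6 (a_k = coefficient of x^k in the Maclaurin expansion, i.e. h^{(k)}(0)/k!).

f: a_k = -2, -2, -4, -6, -10, -16, -26, …
f∘r: x↦r, Dx↦Dx/r' in L_f ⇒ L₀.
L = (1 + 3·x) + (-1 - 2·x + x^3)·Dx  (order 1).
h: a_k = -2, -2, -2, 0, -2, 2, -4, …
ICs: h(0) = -2.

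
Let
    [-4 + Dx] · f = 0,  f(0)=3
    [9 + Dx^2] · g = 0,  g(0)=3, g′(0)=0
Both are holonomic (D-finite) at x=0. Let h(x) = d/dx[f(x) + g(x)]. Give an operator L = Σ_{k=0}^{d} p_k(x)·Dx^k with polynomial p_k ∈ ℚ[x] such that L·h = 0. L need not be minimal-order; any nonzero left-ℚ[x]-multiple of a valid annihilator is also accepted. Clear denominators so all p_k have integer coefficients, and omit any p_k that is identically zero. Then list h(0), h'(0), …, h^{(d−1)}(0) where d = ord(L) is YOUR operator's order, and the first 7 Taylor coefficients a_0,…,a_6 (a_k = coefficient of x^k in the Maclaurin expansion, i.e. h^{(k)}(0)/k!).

f: a_k = 3, 12, 24, 32, 32, 128/5, 256/15, …
g: a_k = 3, 0, -27/2, 0, 81/8, 0, -243/80, …
f+g: L₀ = lclm(L_f,L_g), ord ≤ 1+2.
h₀' ⇒ L via d/dx closure of L₀.
L = 36 - 9·Dx + 4·Dx^2 - Dx^3  (order 3).
h: a_k = 12, 21, 96, 337/2, 128, 3367/40, 1024/15, …
ICs: h(0) = 12, h′(0) = 21, h′′(0) = 192.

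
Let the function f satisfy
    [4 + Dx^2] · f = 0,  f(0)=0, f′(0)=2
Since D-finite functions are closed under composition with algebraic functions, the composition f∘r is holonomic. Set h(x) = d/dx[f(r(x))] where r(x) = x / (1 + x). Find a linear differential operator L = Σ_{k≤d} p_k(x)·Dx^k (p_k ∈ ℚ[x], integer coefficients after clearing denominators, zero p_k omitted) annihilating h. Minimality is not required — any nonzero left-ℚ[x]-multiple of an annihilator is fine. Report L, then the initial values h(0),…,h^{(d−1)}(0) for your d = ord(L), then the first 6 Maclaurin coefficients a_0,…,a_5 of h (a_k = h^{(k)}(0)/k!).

f: a_k = 0, 2, 0, -4/3, 0, 4/15, …
f∘r: x↦r, Dx↦Dx/r' in L_f ⇒ L₀.
h₀' ⇒ L via d/dx closure of L₀.
L = (10 + 12·x + 6·x^2) + (6 + 18·x + 18·x^2 + 6·x^3)·Dx + (1 + 4·x + 6·x^2 + 4·x^3 + x^4)·Dx^2  (order 2).
h: a_k = 2, -4, 2, 8, -86/3, 60, …
ICs: h(0) = 2, h′(0) = -4.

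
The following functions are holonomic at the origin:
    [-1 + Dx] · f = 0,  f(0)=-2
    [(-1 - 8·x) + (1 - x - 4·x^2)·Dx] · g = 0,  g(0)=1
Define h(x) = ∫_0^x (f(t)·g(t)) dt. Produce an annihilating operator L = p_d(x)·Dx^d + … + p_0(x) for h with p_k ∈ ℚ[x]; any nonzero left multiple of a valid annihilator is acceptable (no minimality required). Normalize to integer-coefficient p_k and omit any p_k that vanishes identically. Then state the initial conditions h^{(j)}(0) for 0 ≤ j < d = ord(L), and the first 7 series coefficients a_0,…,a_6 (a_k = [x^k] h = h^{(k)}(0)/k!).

f: a_k = -2, -2, -1, -1/3, -1/12, -1/60, -1/360, …
g: a_k = 1, 1, 5, 9, 29, 65, 181, …
Sym-product of L_f,L_g gives L₀ (≤ ord 1).
Integrate: L := L₀·Dx.
L = (2 + 7·x - 4·x^2)·Dx + (-1 + x + 4·x^2)·Dx^2  (order 2).
h: a_k = 0, -2, -2, -13/3, -22/3, -977/60, -5963/180, …
ICs: h(0) = 0, h′(0) = -2.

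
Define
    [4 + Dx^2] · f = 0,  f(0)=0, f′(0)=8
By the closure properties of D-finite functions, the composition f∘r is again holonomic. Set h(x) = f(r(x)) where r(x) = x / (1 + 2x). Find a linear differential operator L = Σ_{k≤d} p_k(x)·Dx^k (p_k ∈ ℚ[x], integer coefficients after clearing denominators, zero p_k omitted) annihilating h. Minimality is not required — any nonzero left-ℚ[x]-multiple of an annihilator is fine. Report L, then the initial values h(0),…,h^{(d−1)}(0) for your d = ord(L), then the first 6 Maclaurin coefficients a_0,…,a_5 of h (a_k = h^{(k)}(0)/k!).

L = 4 + (4 + 24·x + 48·x^2 + 32·x^3)·Dx + (1 + 8·x + 24·x^2 + 32·x^3 + 16·x^4)·Dx^2  (order 2).
h: a_k = 0, 8, -16, 80/3, -32, 16/15, …
ICs: h(0) = 0, h′(0) = 8.

f: a_k = 0, 8, 0, -16/3, 0, 16/15, …
Substitute x→r, Dx→(1/r')Dx; clear ⇒ L₀.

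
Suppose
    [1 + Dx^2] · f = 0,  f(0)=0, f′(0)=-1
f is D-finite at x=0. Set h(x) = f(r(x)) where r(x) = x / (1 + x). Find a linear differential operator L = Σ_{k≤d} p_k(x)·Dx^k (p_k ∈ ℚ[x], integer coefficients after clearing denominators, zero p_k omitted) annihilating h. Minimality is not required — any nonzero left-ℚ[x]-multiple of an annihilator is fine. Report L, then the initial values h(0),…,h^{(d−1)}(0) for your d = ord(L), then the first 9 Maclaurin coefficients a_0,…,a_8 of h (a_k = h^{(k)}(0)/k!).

L = 1 + (2 + 6·x + 6·x^2 + 2·x^3)·Dx + (1 + 4·x + 6·x^2 + 4·x^3 + x^4)·Dx^2  (order 2).
h: a_k = 0, -1, 1, -5/6, 1/2, -1/120, -5/8, 6931/5040, -1591/720, …
ICs: h(0) = 0, h′(0) = -1.

f: a_k = 0, -1, 0, 1/6, 0, -1/120, 0, 1/5040, 0, …
f∘r: x↦r, Dx↦Dx/r' in L_f ⇒ L₀.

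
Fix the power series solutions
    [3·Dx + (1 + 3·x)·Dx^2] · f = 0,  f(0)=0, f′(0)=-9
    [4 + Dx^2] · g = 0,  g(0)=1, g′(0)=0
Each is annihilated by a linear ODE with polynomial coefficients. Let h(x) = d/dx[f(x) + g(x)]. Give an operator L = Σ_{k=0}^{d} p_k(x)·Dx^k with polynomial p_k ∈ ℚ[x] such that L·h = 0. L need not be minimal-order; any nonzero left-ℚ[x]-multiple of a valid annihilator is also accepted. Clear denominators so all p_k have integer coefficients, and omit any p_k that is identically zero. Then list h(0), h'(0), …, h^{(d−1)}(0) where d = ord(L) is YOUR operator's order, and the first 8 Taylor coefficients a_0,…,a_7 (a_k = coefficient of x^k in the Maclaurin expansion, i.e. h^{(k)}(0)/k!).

L = (348 + 144·x + 216·x^2) + (44 + 180·x + 216·x^2 + 216·x^3)·Dx + (87 + 36·x + 54·x^2)·Dx^2 + (11 + 45·x + 54·x^2 + 54·x^3)·Dx^3  (order 3).
h: a_k = -9, 23, -81, 737/3, -729, 32797/15, -6561, 6200161/315, …
ICs: h(0) = -9, h′(0) = 23, h′′(0) = -162.

f: a_k = 0, -9, 27/2, -27, 243/4, -729/5, 729/2, -6561/7, …
g: a_k = 1, 0, -2, 0, 2/3, 0, -4/45, 0, …
h₀=f+g: left-lcm gives L₀, ord ≤ 4.
Derive L from L₀ (diff closure).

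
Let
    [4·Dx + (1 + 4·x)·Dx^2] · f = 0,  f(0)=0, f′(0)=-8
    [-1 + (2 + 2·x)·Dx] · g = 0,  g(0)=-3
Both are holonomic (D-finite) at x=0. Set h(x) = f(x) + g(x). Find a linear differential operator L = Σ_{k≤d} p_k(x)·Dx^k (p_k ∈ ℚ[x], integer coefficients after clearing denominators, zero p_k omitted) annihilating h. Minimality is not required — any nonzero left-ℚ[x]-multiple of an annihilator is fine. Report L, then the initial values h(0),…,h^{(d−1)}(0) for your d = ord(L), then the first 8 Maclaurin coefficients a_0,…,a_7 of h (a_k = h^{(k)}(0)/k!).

L = (52 + 16·x)·Dx + (125 + 232·x + 80·x^2)·Dx^2 + (14 + 78·x + 96·x^2 + 32·x^3)·Dx^3  (order 3).
h: a_k = -3, -19/2, 131/8, -2057/48, 16399/128, -524393/1280, 4194493/3072, -67109557/14336, …
ICs: h(0) = -3, h′(0) = -19/2, h′′(0) = 131/4.

f: a_k = 0, -8, 16, -128/3, 128, -2048/5, 4096/3, -32768/7, …
g: a_k = -3, -3/2, 3/8, -3/16, 15/128, -21/256, 63/1024, -99/2048, …
Weyl lclm of L_f,L_g ⇒ L₀ (ord ≤ 3).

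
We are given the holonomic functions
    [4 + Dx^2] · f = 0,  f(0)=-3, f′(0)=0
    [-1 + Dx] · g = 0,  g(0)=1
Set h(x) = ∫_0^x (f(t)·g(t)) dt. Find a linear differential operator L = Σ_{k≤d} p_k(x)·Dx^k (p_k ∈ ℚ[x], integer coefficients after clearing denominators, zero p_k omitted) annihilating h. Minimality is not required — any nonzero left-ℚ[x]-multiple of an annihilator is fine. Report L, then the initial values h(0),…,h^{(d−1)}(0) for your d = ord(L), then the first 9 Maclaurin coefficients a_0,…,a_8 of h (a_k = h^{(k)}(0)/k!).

L = 5·Dx - 2·Dx^2 + Dx^3  (order 3).
h: a_k = 0, -3, -3/2, 3/2, 11/8, 7/40, -41/240, -39/560, -29/13440, …
ICs: h(0) = 0, h′(0) = -3, h′′(0) = -3.

f: a_k = -3, 0, 6, 0, -2, 0, 4/15, 0, -2/105, …
g: a_k = 1, 1, 1/2, 1/6, 1/24, 1/120, 1/720, 1/5040, 1/40320, …
h₀=f·g: eliminate ⇒ L₀, order ≤ 2·1.
h=∫₀ˣh₀: take L = L₀·Dx.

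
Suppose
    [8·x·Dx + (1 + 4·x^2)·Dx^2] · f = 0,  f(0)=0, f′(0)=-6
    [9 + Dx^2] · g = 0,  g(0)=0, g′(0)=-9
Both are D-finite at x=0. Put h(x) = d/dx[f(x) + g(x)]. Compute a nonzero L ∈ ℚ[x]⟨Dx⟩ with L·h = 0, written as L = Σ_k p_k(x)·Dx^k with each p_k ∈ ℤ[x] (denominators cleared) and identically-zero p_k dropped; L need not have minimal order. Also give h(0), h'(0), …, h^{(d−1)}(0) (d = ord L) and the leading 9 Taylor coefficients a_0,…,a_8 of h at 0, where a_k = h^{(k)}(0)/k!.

f: a_k = 0, -6, 0, 8, 0, -96/5, 0, 384/7, 0, …
g: a_k = 0, -9, 0, 27/2, 0, -243/40, 0, 729/560, 0, …
f+g: L₀ = lclm(L_f,L_g), ord ≤ 2+2.
h=h₀': d/dx-closure on L₀ ⇒ L.
L = (-2808·x + 19008·x^3 + 10368·x^5) + (9 + 1548·x^2 + 7344·x^4 + 5184·x^6)·Dx + (-312·x + 2112·x^3 + 1152·x^5)·Dx^2 + (1 + 172·x^2 + 816·x^4 + 576·x^6)·Dx^3  (order 3).
h: a_k = -15, 0, 129/2, 0, -1011/8, 0, 31449/80, 0, -6887841/4480, …
ICs: h(0) = -15, h′(0) = 0, h′′(0) = 129.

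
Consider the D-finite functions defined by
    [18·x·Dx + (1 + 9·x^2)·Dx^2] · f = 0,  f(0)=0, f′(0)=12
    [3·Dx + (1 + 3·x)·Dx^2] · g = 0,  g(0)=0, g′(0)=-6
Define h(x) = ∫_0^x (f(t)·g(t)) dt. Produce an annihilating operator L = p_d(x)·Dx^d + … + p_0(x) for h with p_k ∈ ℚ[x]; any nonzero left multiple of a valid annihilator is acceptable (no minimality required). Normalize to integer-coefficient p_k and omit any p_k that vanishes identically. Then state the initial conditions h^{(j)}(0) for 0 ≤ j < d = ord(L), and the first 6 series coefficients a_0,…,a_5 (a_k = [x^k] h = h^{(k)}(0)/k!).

f: a_k = 0, 12, 0, -36, 0, 972/5, …
g: a_k = 0, -6, 9, -18, 81/2, -486/5, …
h₀=f·g: eliminate ⇒ L₀, order ≤ 2·2.
∫: right-multiply L₀ by Dx.
L = (648 + 3564·x + 19440·x^2 + 113724·x^3 + 262440·x^4 + 341172·x^5 + 236196·x^7)·Dx^2 + (162 + 3348·x + 24948·x^2 + 117612·x^3 + 396576·x^4 + 813564·x^5 + 918540·x^6 + 236196·x^7 + 826686·x^8)·Dx^3 + (36 + 576·x + 5184·x^2 + 25272·x^3 + 87480·x^4 + 227448·x^5 + 419904·x^6 + 472392·x^7 + 236196·x^8 + 472392·x^9)·Dx^4 + (5 + 54·x + 333·x^2 + 1512·x^3 + 5346·x^4 + 14580·x^5 + 30618·x^6 + 52488·x^7 + 59049·x^8 + 39366·x^9 + 59049·x^10)·Dx^5  (order 5).
h: a_k = 0, 0, 0, -24, 27, 0, …
ICs: h(0) = 0, h′(0) = 0, h′′(0) = 0, h′′′(0) = -144, h′′′′(0) = 648.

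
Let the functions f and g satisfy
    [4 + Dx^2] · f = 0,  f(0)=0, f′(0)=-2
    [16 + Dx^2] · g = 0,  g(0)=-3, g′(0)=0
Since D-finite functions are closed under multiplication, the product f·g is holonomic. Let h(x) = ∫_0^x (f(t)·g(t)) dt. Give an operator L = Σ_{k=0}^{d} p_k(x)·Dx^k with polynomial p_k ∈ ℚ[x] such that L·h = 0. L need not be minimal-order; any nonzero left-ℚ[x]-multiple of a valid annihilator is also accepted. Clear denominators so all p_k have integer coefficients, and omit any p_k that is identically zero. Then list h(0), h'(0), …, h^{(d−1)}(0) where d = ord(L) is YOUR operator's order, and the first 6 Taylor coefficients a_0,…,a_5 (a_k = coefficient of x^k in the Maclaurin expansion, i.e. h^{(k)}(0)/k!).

L = 144·Dx + 40·Dx^3 + Dx^5  (order 5).
h: a_k = 0, 0, 3, 0, -13, 0, …
ICs: h(0) = 0, h′(0) = 0, h′′(0) = 6, h′′′(0) = 0, h′′′′(0) = -312.

f: a_k = 0, -2, 0, 4/3, 0, -4/15, …
g: a_k = -3, 0, 24, 0, -32, 0, …
Sym-product of L_f,L_g gives L₀ (≤ ord 4).
h=∫₀ˣh₀: take L = L₀·Dx.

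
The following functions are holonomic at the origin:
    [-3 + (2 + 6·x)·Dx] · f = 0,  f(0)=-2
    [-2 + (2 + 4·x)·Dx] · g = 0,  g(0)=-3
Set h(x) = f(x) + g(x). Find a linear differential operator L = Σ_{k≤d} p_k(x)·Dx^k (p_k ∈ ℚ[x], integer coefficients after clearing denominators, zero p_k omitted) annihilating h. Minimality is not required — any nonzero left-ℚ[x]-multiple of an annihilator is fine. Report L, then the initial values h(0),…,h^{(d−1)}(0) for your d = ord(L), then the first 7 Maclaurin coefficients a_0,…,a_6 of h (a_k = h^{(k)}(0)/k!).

f: a_k = -2, -3, 9/4, -27/8, 405/64, -1701/128, 15309/512, …
g: a_k = -3, -3, 3/2, -3/2, 15/8, -21/8, 63/16, …
Weyl lclm of L_f,L_g ⇒ L₀ (ord ≤ 2).
L = -3 + (5 + 12·x)·Dx + (2 + 10·x + 12·x^2)·Dx^2  (order 2).
h: a_k = -5, -6, 15/4, -39/8, 525/64, -2037/128, 17325/512, …
ICs: h(0) = -5, h′(0) = -6.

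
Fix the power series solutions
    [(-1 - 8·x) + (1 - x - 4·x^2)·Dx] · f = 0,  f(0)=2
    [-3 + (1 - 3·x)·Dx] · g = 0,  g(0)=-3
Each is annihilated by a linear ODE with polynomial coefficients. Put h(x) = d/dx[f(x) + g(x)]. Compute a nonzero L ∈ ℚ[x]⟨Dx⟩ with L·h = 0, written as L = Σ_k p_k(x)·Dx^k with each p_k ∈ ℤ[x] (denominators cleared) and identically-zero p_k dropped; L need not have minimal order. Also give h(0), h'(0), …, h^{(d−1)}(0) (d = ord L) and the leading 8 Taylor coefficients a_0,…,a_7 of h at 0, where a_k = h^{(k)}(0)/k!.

L = (54 - 288·x + 1728·x^2 - 2304·x^3 + 1728·x^4) + (-42·x - 144·x^2 + 1248·x^3 - 2088·x^4 + 1728·x^5)·Dx + (-1 + 16·x - 71·x^2 + 96·x^3 + 72·x^4 - 312·x^5 + 288·x^6)·Dx^2  (order 2).
h: a_k = -7, -34, -189, -740, -2995, -10950, -39753, -138824, …
ICs: h(0) = -7, h′(0) = -34.

f: a_k = 2, 2, 10, 18, 58, 130, 362, 882, …
g: a_k = -3, -9, -27, -81, -243, -729, -2187, -6561, …
L₀ := lclm(L_f,L_g); ord L₀ ≤ 1+1.
h₀' ⇒ L via d/dx closure of L₀.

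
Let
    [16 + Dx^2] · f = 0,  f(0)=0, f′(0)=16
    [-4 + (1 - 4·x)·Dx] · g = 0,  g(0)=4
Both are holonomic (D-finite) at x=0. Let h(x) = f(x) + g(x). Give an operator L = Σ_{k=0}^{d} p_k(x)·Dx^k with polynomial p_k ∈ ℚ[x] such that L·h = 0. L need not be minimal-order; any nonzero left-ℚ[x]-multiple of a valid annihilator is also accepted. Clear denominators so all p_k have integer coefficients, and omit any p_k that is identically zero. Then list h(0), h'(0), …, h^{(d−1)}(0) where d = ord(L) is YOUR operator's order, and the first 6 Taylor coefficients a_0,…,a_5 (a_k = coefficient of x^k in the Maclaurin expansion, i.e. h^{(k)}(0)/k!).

f: a_k = 0, 16, 0, -128/3, 0, 512/15, …
g: a_k = 4, 16, 64, 256, 1024, 4096, …
f+g: L₀ = lclm(L_f,L_g), ord ≤ 2+1.
L = (-448 + 512·x - 1024·x^2) + (48 - 320·x + 768·x^2 - 1024·x^3)·Dx + (-28 + 32·x - 64·x^2)·Dx^2 + (3 - 20·x + 48·x^2 - 64·x^3)·Dx^3  (order 3).
h: a_k = 4, 32, 64, 640/3, 1024, 61952/15, …
ICs: h(0) = 4, h′(0) = 32, h′′(0) = 128.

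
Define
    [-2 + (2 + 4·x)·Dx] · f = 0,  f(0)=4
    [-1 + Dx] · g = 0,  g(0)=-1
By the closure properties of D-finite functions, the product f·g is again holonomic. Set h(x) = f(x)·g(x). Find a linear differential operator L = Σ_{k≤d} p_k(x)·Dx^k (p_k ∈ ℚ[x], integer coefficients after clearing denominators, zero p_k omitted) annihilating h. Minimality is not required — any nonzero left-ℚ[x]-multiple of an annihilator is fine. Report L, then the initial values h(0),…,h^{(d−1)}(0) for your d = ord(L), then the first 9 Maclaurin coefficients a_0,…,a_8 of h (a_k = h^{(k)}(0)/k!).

L = (-2 - 2·x) + (1 + 2·x)·Dx  (order 1).
h: a_k = -4, -8, -4, -8/3, 2/3, -28/15, 122/45, -1388/315, 4591/630, …
ICs: h(0) = -4.

f: a_k = 4, 4, -2, 2, -5/2, 7/2, -21/4, 33/4, -429/32, …
g: a_k = -1, -1, -1/2, -1/6, -1/24, -1/120, -1/720, -1/5040, -1/40320, …
Sym-product of L_f,L_g gives L₀ (≤ ord 1).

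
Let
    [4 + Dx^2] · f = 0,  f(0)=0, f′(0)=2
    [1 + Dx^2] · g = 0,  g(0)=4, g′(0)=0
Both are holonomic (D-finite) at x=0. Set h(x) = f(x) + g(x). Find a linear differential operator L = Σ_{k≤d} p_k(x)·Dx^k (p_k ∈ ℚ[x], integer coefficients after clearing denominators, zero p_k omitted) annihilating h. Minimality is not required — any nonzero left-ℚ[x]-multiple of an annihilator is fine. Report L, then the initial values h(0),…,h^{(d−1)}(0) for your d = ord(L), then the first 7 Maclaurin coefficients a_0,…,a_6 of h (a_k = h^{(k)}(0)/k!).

f: a_k = 0, 2, 0, -4/3, 0, 4/15, 0, …
g: a_k = 4, 0, -2, 0, 1/6, 0, -1/180, …
Weyl lclm of L_f,L_g ⇒ L₀ (ord ≤ 4).
L = 4 + 5·Dx^2 + Dx^4  (order 4).
h: a_k = 4, 2, -2, -4/3, 1/6, 4/15, -1/180, …
ICs: h(0) = 4, h′(0) = 2, h′′(0) = -4, h′′′(0) = -8.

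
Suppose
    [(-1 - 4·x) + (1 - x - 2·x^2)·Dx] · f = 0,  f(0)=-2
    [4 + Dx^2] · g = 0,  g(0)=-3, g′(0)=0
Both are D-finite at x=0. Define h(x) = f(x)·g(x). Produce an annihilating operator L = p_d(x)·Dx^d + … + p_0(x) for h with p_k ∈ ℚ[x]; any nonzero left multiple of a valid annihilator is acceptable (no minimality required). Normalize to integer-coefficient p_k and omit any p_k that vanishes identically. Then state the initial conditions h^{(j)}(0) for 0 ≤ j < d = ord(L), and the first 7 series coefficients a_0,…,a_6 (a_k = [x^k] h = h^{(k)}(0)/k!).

L = (4·x + 8·x^2) + (2 + 8·x)·Dx + (-1 + x + 2·x^2)·Dx^2  (order 2).
h: a_k = 6, 6, 6, 18, 34, 70, 2062/15, …
ICs: h(0) = 6, h′(0) = 6.

f: a_k = -2, -2, -6, -10, -22, -42, -86, …
g: a_k = -3, 0, 6, 0, -2, 0, 4/15, …
Sym-product of L_f,L_g gives L₀ (≤ ord 2).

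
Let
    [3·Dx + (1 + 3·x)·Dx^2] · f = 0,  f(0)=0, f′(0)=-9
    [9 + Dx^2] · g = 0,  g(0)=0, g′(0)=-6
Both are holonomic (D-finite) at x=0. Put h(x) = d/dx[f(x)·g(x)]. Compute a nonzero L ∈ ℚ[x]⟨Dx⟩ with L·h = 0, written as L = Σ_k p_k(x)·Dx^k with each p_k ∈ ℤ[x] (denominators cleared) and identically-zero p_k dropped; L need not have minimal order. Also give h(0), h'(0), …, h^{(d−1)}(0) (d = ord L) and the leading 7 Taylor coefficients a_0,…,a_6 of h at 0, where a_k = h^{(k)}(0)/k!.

L = (-675 - 3564·x - 10206·x^2 + 8748·x^3 + 94041·x^4 + 157464·x^5 + 78732·x^6) + (-216 - 864·x + 1620·x^2 + 14580·x^3 + 29160·x^4 + 17496·x^5)·Dx + (-84 - 396·x - 378·x^2 + 5832·x^3 + 23814·x^4 + 34992·x^5 + 17496·x^6)·Dx^2 + (-24 - 96·x + 180·x^2 + 1620·x^3 + 3240·x^4 + 1944·x^5)·Dx^3 + (-1 + 84·x^2 + 540·x^3 + 1485·x^4 + 1944·x^5 + 972·x^6)·Dx^4  (order 4).
h: a_k = 0, 108, -243, 324, -1215, 8019/2, -474579/40, …
ICs: h(0) = 0, h′(0) = 108, h′′(0) = -486, h′′′(0) = 1944.

f: a_k = 0, -9, 27/2, -27, 243/4, -729/5, 729/2, …
g: a_k = 0, -6, 0, 9, 0, -81/20, 0, …
Product ⇒ symmetric product L₀, ord ≤ 4.
h₀' ⇒ L via d/dx closure of L₀.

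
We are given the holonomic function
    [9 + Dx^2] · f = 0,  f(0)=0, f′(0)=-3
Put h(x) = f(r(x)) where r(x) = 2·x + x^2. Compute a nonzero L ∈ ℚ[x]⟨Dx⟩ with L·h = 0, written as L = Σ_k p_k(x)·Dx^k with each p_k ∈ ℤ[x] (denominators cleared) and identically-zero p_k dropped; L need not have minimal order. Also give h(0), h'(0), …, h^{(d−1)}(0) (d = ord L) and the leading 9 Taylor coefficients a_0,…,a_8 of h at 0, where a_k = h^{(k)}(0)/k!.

L = (36 + 108·x + 108·x^2 + 36·x^3) - Dx + (1 + x)·Dx^2  (order 2).
h: a_k = 0, -6, -3, 36, 54, -189/5, -315/2, -3726/35, 567/5, …
ICs: h(0) = 0, h′(0) = -6.

f: a_k = 0, -3, 0, 9/2, 0, -81/40, 0, 243/560, 0, …
Substitute x→r, Dx→(1/r')Dx; clear ⇒ L₀.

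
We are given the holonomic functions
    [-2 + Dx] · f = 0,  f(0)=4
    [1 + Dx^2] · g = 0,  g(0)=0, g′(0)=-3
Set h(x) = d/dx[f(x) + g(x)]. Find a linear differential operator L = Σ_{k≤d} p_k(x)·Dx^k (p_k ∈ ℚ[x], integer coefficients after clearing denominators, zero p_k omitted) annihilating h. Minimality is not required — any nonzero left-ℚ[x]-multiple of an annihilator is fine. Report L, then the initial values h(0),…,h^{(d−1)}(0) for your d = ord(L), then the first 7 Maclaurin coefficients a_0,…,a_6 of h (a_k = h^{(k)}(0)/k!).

L = 2 - Dx + 2·Dx^2 - Dx^3  (order 3).
h: a_k = 5, 16, 35/2, 32/3, 125/24, 32/15, 103/144, …
ICs: h(0) = 5, h′(0) = 16, h′′(0) = 35.

f: a_k = 4, 8, 8, 16/3, 8/3, 16/15, 16/45, …
g: a_k = 0, -3, 0, 1/2, 0, -1/40, 0, …
Weyl lclm of L_f,L_g ⇒ L₀ (ord ≤ 3).
Derive L from L₀ (diff closure).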